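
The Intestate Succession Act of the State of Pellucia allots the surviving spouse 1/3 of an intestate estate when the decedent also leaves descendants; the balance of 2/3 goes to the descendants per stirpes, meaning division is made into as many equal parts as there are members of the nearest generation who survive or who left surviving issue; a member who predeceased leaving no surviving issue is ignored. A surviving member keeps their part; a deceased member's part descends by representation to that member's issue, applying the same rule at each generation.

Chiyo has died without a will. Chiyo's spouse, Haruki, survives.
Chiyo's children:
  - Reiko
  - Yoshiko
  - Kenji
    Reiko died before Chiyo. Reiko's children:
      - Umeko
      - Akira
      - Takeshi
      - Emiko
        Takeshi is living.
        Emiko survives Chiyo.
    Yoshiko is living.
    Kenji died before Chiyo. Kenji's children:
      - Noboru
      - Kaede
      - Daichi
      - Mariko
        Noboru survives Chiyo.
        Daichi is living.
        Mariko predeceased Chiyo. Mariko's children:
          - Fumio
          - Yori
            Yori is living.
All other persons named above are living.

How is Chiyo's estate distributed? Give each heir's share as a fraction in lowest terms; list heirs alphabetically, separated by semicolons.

Haruki, as surviving spouse, takes 1/3.
The remaining 2/3 passes to Chiyo's descendants per stirpes.
The 2/3 is divided into 3 equal shares of 2/9 among Reiko, Yoshiko, Kenji.
Reiko predeceased; the 2/9 allotted to Reiko's branch passes to Reiko's issue by representation.
The 2/9 is divided into 4 equal shares of 1/18 among Umeko, Akira, Takeshi, Emiko.
Umeko is living and takes 1/18.
Akira is living and takes 1/18.
Takeshi is living and takes 1/18.
Emiko is living and takes 1/18.
Yoshiko is living and takes 2/9.
Kenji predeceased; the 2/9 allotted to Kenji's branch passes to Kenji's issue by representation.
The 2/9 is divided into 4 equal shares of 1/18 among Noboru, Kaede, Daichi, Mariko.
Noboru is living and takes 1/18.
Kaede is living and takes 1/18.
Daichi is living and takes 1/18.
Mariko predeceased; the 1/18 allotted to Mariko's branch passes to Mariko's issue by representation.
The 1/18 is divided into 2 equal shares of 1/36 among Fumio, Yori.
Fumio is living and takes 1/36.
Yori is living and takes 1/36.

Akira 1/18; Daichi 1/18; Emiko 1/18; Fumio 1/36; Haruki 1/3; Kaede 1/18; Noboru 1/18; Takeshi 1/18; Umeko 1/18; Yori 1/36; Yoshiko 2/9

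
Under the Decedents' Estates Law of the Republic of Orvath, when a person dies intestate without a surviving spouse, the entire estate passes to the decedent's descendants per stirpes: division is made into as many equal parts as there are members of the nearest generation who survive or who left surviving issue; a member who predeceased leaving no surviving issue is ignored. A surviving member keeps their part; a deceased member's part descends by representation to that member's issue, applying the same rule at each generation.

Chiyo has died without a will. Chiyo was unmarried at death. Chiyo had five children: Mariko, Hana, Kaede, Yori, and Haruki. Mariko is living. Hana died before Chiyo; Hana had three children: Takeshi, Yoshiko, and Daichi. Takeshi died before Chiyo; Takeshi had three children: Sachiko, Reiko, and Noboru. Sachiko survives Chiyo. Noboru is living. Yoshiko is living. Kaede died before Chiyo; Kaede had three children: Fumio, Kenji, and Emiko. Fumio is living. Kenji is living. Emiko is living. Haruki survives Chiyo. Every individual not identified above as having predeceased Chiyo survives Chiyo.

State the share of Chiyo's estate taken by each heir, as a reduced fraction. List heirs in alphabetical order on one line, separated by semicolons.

Daichi 1/15; Emiko 1/15; Fumio 1/15; Haruki 1/5; Kenji 1/15; Mariko 1/5; Noboru 1/45; Reiko 1/45; Sachiko 1/45; Yori 1/5; Yoshiko 1/15

There is no surviving spouse, so the entire estate passes to Chiyo's descendants per stirpes.
The estate is divided into 5 equal shares of 1/5 among Mariko, Hana, Kaede, Yori, Haruki.
Mariko is living and takes 1/5.
Hana predeceased; the 1/5 allotted to Hana's branch passes to Hana's issue by representation.
The 1/5 is divided into 3 equal shares of 1/15 among Takeshi, Yoshiko, Daichi.
Takeshi predeceased; the 1/15 allotted to Takeshi's branch passes to Takeshi's issue by representation.
The 1/15 is divided into 3 equal shares of 1/45 among Sachiko, Reiko, Noboru.
Sachiko is living and takes 1/45.
Reiko is living and takes 1/45.
Noboru is living and takes 1/45.
Yoshiko is living and takes 1/15.
Daichi is living and takes 1/15.
Kaede predeceased; the 1/5 allotted to Kaede's branch passes to Kaede's issue by representation.
The 1/5 is divided into 3 equal shares of 1/15 among Fumio, Kenji, Emiko.
Fumio is living and takes 1/15.
Kenji is living and takes 1/15.
Emiko is living and takes 1/15.
Yori is living and takes 1/5.
Haruki is living and takes 1/5.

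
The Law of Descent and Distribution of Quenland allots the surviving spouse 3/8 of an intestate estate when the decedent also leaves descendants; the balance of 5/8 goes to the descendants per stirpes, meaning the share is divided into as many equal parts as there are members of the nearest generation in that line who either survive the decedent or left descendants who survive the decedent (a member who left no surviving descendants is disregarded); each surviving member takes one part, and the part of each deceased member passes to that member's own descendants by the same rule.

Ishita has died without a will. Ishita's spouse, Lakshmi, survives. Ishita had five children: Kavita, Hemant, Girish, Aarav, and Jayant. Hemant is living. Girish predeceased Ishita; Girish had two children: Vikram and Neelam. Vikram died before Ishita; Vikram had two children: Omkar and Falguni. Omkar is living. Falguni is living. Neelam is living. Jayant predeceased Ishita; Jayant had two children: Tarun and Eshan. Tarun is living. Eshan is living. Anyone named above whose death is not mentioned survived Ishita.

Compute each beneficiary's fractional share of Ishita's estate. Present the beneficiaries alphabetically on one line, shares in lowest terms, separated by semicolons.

Aarav 1/8; Eshan 1/16; Falguni 1/32; Hemant 1/8; Kavita 1/8; Lakshmi 3/8; Neelam 1/16; Omkar 1/32; Tarun 1/16

Lakshmi, as surviving spouse, takes 3/8.
The remaining 5/8 passes to Ishita's descendants per stirpes.
The 5/8 is divided into 5 equal shares of 1/8 among Kavita, Hemant, Girish, Aarav, Jayant.
Kavita is living and takes 1/8.
Hemant is living and takes 1/8.
Girish predeceased; the 1/8 allotted to Girish's branch passes to Girish's issue by representation.
The 1/8 is divided into 2 equal shares of 1/16 among Vikram, Neelam.
Vikram predeceased; the 1/16 allotted to Vikram's branch passes to Vikram's issue by representation.
The 1/16 is divided into 2 equal shares of 1/32 among Omkar, Falguni.
Omkar is living and takes 1/32.
Falguni is living and takes 1/32.
Neelam is living and takes 1/16.
Aarav is living and takes 1/8.
Jayant predeceased; the 1/8 allotted to Jayant's branch passes to Jayant's issue by representation.
The 1/8 is divided into 2 equal shares of 1/16 among Tarun, Eshan.
Tarun is living and takes 1/16.
Eshan is living and takes 1/16.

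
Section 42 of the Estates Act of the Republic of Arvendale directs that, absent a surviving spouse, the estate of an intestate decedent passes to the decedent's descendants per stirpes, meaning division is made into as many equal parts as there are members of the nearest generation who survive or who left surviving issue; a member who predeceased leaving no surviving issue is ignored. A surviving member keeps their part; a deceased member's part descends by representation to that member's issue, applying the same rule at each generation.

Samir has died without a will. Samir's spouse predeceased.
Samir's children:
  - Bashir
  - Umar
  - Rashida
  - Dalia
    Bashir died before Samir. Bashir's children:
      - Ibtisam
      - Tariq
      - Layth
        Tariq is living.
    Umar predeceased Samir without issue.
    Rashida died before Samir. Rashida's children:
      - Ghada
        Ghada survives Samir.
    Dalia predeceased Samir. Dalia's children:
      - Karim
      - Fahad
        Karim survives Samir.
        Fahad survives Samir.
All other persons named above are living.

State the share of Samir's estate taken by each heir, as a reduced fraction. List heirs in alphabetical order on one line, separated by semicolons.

There is no surviving spouse, so the entire estate passes to Samir's descendants per stirpes.
Umar left no surviving issue, so that branch lapses and is disregarded.
The estate is divided into 3 equal shares of 1/3 among Bashir, Rashida, Dalia.
Bashir predeceased; the 1/3 allotted to Bashir's branch passes to Bashir's issue by representation.
The 1/3 is divided into 3 equal shares of 1/9 among Ibtisam, Tariq, Layth.
Ibtisam is living and takes 1/9.
Tariq is living and takes 1/9.
Layth is living and takes 1/9.
Rashida predeceased; the 1/3 allotted to Rashida's branch passes to Rashida's issue by representation.
Ghada is the sole taker at this level and receives the full 1/3.
Dalia predeceased; the 1/3 allotted to Dalia's branch passes to Dalia's issue by representation.
The 1/3 is divided into 2 equal shares of 1/6 among Karim, Fahad.
Karim is living and takes 1/6.
Fahad is living and takes 1/6.

Fahad 1/6; Ghada 1/3; Ibtisam 1/9; Karim 1/6; Layth 1/9; Tariq 1/9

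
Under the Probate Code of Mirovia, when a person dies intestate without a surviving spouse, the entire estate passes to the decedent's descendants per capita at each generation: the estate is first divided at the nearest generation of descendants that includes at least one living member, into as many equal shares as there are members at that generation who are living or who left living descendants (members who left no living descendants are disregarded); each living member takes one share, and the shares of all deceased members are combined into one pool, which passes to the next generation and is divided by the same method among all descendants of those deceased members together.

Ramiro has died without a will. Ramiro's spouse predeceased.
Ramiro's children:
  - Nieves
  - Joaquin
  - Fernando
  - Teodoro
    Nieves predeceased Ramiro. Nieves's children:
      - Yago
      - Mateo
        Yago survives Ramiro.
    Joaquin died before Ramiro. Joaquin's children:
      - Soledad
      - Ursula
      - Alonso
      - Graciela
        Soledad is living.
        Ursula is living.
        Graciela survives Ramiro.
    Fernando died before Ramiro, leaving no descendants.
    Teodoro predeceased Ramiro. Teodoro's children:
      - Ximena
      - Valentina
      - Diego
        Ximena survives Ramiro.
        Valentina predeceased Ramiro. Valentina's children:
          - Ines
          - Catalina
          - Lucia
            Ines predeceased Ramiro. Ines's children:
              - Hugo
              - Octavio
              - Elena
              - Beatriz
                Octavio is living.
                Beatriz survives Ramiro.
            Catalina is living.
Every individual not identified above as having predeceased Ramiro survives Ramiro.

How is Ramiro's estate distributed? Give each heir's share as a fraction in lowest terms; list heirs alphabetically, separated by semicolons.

There is no surviving spouse, so the entire estate passes to Ramiro's descendants per capita at each generation.
No one at generation 1 (Nieves, Joaquin, Teodoro) is living; moving to the next generation.
At generation 2 (Yago, Mateo, Soledad, Ursula, Alonso, Graciela, Ximena, Valentina, Diego) there are 9 shares of (1)/9 = 1/9 each.
Living: Yago, Mateo, Soledad, Ursula, Alonso, Graciela, Ximena, and Diego — each takes 1/9.
Deceased: Valentina. That 1/9 share is carried to generation 3.
At generation 3 (Ines, Catalina, Lucia) there are 3 shares of (1/9)/3 = 1/27 each.
Living: Catalina and Lucia — each takes 1/27.
Deceased: Ines. That 1/27 share is carried to generation 4.
At generation 4 (Hugo, Octavio, Elena, Beatriz) there are 4 shares of (1/27)/4 = 1/108 each.
Living: Hugo, Octavio, Elena, and Beatriz — each takes 1/108.

Alonso 1/9; Beatriz 1/108; Catalina 1/27; Diego 1/9; Elena 1/108; Graciela 1/9; Hugo 1/108; Lucia 1/27; Mateo 1/9; Octavio 1/108; Soledad 1/9; Ursula 1/9; Ximena 1/9; Yago 1/9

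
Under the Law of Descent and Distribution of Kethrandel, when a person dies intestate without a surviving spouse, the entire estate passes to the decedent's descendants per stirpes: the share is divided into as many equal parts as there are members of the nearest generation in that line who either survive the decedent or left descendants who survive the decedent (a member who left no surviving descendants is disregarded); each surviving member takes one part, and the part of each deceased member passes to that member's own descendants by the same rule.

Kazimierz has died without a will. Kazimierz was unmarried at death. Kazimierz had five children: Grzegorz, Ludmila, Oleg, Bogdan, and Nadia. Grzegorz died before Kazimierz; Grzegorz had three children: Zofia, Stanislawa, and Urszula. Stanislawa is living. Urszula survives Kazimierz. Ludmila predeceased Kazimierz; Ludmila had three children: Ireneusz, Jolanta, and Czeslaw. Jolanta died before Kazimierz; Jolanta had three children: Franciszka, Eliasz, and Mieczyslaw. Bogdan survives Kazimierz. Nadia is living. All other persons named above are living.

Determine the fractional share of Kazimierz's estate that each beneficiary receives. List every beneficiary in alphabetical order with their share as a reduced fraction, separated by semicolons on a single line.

Bogdan 1/5; Czeslaw 1/15; Eliasz 1/45; Franciszka 1/45; Ireneusz 1/15; Mieczyslaw 1/45; Nadia 1/5; Oleg 1/5; Stanislawa 1/15; Urszula 1/15; Zofia 1/15

There is no surviving spouse, so the entire estate passes to Kazimierz's descendants per stirpes.
The estate is divided into 5 equal shares of 1/5 among Grzegorz, Ludmila, Oleg, Bogdan, Nadia.
Grzegorz predeceased; the 1/5 allotted to Grzegorz's branch passes to Grzegorz's issue by representation.
The 1/5 is divided into 3 equal shares of 1/15 among Zofia, Stanislawa, Urszula.
Zofia is living and takes 1/15.
Stanislawa is living and takes 1/15.
Urszula is living and takes 1/15.
Ludmila predeceased; the 1/5 allotted to Ludmila's branch passes to Ludmila's issue by representation.
The 1/5 is divided into 3 equal shares of 1/15 among Ireneusz, Jolanta, Czeslaw.
Ireneusz is living and takes 1/15.
Jolanta predeceased; the 1/15 allotted to Jolanta's branch passes to Jolanta's issue by representation.
The 1/15 is divided into 3 equal shares of 1/45 among Franciszka, Eliasz, Mieczyslaw.
Franciszka is living and takes 1/45.
Eliasz is living and takes 1/45.
Mieczyslaw is living and takes 1/45.
Czeslaw is living and takes 1/15.
Oleg is living and takes 1/5.
Bogdan is living and takes 1/5.
Nadia is living and takes 1/5.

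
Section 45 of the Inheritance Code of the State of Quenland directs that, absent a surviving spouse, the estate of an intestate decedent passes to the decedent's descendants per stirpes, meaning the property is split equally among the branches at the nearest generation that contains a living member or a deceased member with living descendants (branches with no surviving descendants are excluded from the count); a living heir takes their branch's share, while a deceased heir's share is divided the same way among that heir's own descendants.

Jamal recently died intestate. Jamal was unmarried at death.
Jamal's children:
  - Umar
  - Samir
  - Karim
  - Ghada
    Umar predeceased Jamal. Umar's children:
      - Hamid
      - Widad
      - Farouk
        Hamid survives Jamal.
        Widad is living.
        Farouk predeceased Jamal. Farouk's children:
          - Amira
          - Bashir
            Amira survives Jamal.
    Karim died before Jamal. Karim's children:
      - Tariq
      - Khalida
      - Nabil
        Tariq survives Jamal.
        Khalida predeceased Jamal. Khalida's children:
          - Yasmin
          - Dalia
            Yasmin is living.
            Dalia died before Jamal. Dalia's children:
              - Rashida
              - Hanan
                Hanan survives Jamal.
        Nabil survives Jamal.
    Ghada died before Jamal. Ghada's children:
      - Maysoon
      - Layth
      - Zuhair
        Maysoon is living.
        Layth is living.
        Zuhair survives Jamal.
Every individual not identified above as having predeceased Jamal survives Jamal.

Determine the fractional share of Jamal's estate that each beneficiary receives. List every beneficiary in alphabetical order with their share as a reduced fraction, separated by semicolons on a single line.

Amira 1/24; Bashir 1/24; Hamid 1/12; Hanan 1/48; Layth 1/12; Maysoon 1/12; Nabil 1/12; Rashida 1/48; Samir 1/4; Tariq 1/12; Widad 1/12; Yasmin 1/24; Zuhair 1/12

There is no surviving spouse, so the entire estate passes to Jamal's descendants per stirpes.
The estate is divided into 4 equal shares of 1/4 among Umar, Samir, Karim, Ghada.
Umar predeceased; the 1/4 allotted to Umar's branch passes to Umar's issue by representation.
The 1/4 is divided into 3 equal shares of 1/12 among Hamid, Widad, Farouk.
Hamid is living and takes 1/12.
Widad is living and takes 1/12.
Farouk predeceased; the 1/12 allotted to Farouk's branch passes to Farouk's issue by representation.
The 1/12 is divided into 2 equal shares of 1/24 among Amira, Bashir.
Amira is living and takes 1/24.
Bashir is living and takes 1/24.
Samir is living and takes 1/4.
Karim predeceased; the 1/4 allotted to Karim's branch passes to Karim's issue by representation.
The 1/4 is divided into 3 equal shares of 1/12 among Tariq, Khalida, Nabil.
Tariq is living and takes 1/12.
Khalida predeceased; the 1/12 allotted to Khalida's branch passes to Khalida's issue by representation.
The 1/12 is divided into 2 equal shares of 1/24 among Yasmin, Dalia.
Yasmin is living and takes 1/24.
Dalia predeceased; the 1/24 allotted to Dalia's branch passes to Dalia's issue by representation.
The 1/24 is divided into 2 equal shares of 1/48 among Rashida, Hanan.
Rashida is living and takes 1/48.
Hanan is living and takes 1/48.
Nabil is living and takes 1/12.
Ghada predeceased; the 1/4 allotted to Ghada's branch passes to Ghada's issue by representation.
The 1/4 is divided into 3 equal shares of 1/12 among Maysoon, Layth, Zuhair.
Maysoon is living and takes 1/12.
Layth is living and takes 1/12.
Zuhair is living and takes 1/12.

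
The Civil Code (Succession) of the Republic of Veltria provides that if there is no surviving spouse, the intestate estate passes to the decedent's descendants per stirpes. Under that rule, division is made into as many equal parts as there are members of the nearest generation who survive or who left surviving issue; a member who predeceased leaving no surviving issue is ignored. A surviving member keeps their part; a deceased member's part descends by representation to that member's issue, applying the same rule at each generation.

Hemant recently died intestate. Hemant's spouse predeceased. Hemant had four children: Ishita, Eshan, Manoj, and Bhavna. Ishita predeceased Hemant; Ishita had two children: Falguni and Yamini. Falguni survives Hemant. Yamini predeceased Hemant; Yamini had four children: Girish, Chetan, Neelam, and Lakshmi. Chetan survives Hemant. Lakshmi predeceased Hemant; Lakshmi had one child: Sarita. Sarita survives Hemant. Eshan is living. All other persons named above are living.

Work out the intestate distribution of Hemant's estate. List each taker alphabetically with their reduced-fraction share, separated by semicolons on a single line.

There is no surviving spouse, so the entire estate passes to Hemant's descendants per stirpes.
The estate is divided into 4 equal shares of 1/4 among Ishita, Eshan, Manoj, Bhavna.
Ishita predeceased; the 1/4 allotted to Ishita's branch passes to Ishita's issue by representation.
The 1/4 is divided into 2 equal shares of 1/8 among Falguni, Yamini.
Falguni is living and takes 1/8.
Yamini predeceased; the 1/8 allotted to Yamini's branch passes to Yamini's issue by representation.
The 1/8 is divided into 4 equal shares of 1/32 among Girish, Chetan, Neelam, Lakshmi.
Girish is living and takes 1/32.
Chetan is living and takes 1/32.
Neelam is living and takes 1/32.
Lakshmi predeceased; the 1/32 allotted to Lakshmi's branch passes to Lakshmi's issue by representation.
Sarita is the sole taker at this level and receives the full 1/32.
Eshan is living and takes 1/4.
Manoj is living and takes 1/4.
Bhavna is living and takes 1/4.

Bhavna 1/4; Chetan 1/32; Eshan 1/4; Falguni 1/8; Girish 1/32; Manoj 1/4; Neelam 1/32; Sarita 1/32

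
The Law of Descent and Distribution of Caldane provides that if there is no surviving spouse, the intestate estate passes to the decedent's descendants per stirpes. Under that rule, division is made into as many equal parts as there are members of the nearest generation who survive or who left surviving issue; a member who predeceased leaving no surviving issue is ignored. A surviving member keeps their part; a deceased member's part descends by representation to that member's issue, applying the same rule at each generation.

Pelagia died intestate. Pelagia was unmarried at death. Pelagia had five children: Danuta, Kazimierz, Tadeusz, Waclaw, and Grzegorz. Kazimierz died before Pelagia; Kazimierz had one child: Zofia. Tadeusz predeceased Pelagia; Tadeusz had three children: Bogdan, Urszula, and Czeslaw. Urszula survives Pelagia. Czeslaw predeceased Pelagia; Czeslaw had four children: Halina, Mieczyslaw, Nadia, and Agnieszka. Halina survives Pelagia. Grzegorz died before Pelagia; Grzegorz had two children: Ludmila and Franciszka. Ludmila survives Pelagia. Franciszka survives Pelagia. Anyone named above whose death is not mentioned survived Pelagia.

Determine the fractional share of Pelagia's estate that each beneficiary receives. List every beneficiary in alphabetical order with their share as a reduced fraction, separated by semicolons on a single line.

There is no surviving spouse, so the entire estate passes to Pelagia's descendants per stirpes.
The estate is divided into 5 equal shares of 1/5 among Danuta, Kazimierz, Tadeusz, Waclaw, Grzegorz.
Danuta is living and takes 1/5.
Kazimierz predeceased; the 1/5 allotted to Kazimierz's branch passes to Kazimierz's issue by representation.
Zofia is the sole taker at this level and receives the full 1/5.
Tadeusz predeceased; the 1/5 allotted to Tadeusz's branch passes to Tadeusz's issue by representation.
The 1/5 is divided into 3 equal shares of 1/15 among Bogdan, Urszula, Czeslaw.
Bogdan is living and takes 1/15.
Urszula is living and takes 1/15.
Czeslaw predeceased; the 1/15 allotted to Czeslaw's branch passes to Czeslaw's issue by representation.
The 1/15 is divided into 4 equal shares of 1/60 among Halina, Mieczyslaw, Nadia, Agnieszka.
Halina is living and takes 1/60.
Mieczyslaw is living and takes 1/60.
Nadia is living and takes 1/60.
Agnieszka is living and takes 1/60.
Waclaw is living and takes 1/5.
Grzegorz predeceased; the 1/5 allotted to Grzegorz's branch passes to Grzegorz's issue by representation.
The 1/5 is divided into 2 equal shares of 1/10 among Ludmila, Franciszka.
Ludmila is living and takes 1/10.
Franciszka is living and takes 1/10.

Agnieszka 1/60; Bogdan 1/15; Danuta 1/5; Franciszka 1/10; Halina 1/60; Ludmila 1/10; Mieczyslaw 1/60; Nadia 1/60; Urszula 1/15; Waclaw 1/5; Zofia 1/5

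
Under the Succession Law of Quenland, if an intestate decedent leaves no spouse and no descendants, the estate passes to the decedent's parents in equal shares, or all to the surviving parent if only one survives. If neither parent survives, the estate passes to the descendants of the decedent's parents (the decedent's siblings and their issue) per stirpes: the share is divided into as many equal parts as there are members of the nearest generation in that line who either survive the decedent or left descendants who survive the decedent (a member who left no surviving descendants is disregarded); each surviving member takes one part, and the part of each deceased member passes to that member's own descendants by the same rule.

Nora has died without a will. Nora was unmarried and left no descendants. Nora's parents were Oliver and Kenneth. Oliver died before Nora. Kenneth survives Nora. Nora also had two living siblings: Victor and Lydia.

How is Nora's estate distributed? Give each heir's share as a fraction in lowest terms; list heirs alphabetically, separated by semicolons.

Kenneth 1

Only one parent, Kenneth, survives, so Kenneth takes the entire estate. The siblings take nothing because a surviving parent has priority.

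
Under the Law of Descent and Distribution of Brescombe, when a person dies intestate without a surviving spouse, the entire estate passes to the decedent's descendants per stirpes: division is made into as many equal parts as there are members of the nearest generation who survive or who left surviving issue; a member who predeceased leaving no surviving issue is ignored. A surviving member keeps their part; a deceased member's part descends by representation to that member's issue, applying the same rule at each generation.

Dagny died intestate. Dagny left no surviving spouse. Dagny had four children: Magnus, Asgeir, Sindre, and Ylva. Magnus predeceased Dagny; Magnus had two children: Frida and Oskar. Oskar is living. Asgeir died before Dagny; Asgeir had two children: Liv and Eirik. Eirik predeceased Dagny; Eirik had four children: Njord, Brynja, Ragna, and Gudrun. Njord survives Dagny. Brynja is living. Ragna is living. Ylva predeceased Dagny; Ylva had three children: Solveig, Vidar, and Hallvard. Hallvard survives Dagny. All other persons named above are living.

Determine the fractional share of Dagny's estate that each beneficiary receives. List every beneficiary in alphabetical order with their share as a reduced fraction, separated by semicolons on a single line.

Brynja 1/32; Frida 1/8; Gudrun 1/32; Hallvard 1/12; Liv 1/8; Njord 1/32; Oskar 1/8; Ragna 1/32; Sindre 1/4; Solveig 1/12; Vidar 1/12

There is no surviving spouse, so the entire estate passes to Dagny's descendants per stirpes.
The estate is divided into 4 equal shares of 1/4 among Magnus, Asgeir, Sindre, Ylva.
Magnus predeceased; the 1/4 allotted to Magnus's branch passes to Magnus's issue by representation.
The 1/4 is divided into 2 equal shares of 1/8 among Frida, Oskar.
Frida is living and takes 1/8.
Oskar is living and takes 1/8.
Asgeir predeceased; the 1/4 allotted to Asgeir's branch passes to Asgeir's issue by representation.
The 1/4 is divided into 2 equal shares of 1/8 among Liv, Eirik.
Liv is living and takes 1/8.
Eirik predeceased; the 1/8 allotted to Eirik's branch passes to Eirik's issue by representation.
The 1/8 is divided into 4 equal shares of 1/32 among Njord, Brynja, Ragna, Gudrun.
Njord is living and takes 1/32.
Brynja is living and takes 1/32.
Ragna is living and takes 1/32.
Gudrun is living and takes 1/32.
Sindre is living and takes 1/4.
Ylva predeceased; the 1/4 allotted to Ylva's branch passes to Ylva's issue by representation.
The 1/4 is divided into 3 equal shares of 1/12 among Solveig, Vidar, Hallvard.
Solveig is living and takes 1/12.
Vidar is living and takes 1/12.
Hallvard is living and takes 1/12.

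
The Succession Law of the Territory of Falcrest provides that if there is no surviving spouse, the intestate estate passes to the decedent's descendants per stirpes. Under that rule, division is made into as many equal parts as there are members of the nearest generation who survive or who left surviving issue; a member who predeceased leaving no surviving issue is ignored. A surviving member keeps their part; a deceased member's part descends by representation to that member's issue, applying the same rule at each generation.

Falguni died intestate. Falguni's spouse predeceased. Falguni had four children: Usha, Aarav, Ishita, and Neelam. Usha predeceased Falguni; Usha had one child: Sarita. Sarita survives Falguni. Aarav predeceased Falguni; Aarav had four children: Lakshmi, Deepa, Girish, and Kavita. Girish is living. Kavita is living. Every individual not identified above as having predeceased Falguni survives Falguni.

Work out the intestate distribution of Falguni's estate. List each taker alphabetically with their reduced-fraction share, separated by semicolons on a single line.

There is no surviving spouse, so the entire estate passes to Falguni's descendants per stirpes.
The estate is divided into 4 equal shares of 1/4 among Usha, Aarav, Ishita, Neelam.
Usha predeceased; the 1/4 allotted to Usha's branch passes to Usha's issue by representation.
Sarita is the sole taker at this level and receives the full 1/4.
Aarav predeceased; the 1/4 allotted to Aarav's branch passes to Aarav's issue by representation.
The 1/4 is divided into 4 equal shares of 1/16 among Lakshmi, Deepa, Girish, Kavita.
Lakshmi is living and takes 1/16.
Deepa is living and takes 1/16.
Girish is living and takes 1/16.
Kavita is living and takes 1/16.
Ishita is living and takes 1/4.
Neelam is living and takes 1/4.

Deepa 1/16; Girish 1/16; Ishita 1/4; Kavita 1/16; Lakshmi 1/16; Neelam 1/4; Sarita 1/4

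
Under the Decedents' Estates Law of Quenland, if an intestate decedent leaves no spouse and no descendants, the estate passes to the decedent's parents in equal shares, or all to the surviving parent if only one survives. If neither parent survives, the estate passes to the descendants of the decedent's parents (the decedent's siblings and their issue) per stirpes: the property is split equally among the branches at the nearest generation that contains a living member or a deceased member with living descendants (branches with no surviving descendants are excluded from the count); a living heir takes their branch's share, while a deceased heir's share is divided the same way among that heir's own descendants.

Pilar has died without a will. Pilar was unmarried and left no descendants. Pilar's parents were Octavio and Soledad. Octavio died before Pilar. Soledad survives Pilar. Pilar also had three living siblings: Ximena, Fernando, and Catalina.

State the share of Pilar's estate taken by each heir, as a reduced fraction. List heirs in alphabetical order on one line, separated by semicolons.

Only one parent, Soledad, survives, so Soledad takes the entire estate. The siblings take nothing because a surviving parent has priority.

Soledad 1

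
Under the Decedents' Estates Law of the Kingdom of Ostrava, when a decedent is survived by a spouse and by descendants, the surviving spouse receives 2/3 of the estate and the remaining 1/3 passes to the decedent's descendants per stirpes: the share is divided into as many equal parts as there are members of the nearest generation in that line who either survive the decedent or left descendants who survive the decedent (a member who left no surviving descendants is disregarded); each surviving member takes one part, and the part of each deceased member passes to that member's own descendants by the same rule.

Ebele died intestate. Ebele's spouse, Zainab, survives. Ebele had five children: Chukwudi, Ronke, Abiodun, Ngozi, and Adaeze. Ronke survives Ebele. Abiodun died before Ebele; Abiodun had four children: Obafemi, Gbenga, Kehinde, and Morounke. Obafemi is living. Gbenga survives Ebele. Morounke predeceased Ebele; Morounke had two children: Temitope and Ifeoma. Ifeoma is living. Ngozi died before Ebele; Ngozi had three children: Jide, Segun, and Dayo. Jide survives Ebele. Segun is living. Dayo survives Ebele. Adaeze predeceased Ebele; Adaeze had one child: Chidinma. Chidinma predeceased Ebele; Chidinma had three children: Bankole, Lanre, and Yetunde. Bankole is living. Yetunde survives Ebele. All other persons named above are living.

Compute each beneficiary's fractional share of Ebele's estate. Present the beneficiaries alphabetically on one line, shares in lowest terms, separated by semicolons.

Bankole 1/45; Chukwudi 1/15; Dayo 1/45; Gbenga 1/60; Ifeoma 1/120; Jide 1/45; Kehinde 1/60; Lanre 1/45; Obafemi 1/60; Ronke 1/15; Segun 1/45; Temitope 1/120; Yetunde 1/45; Zainab 2/3

Zainab, as surviving spouse, takes 2/3.
The remaining 1/3 passes to Ebele's descendants per stirpes.
The 1/3 is divided into 5 equal shares of 1/15 among Chukwudi, Ronke, Abiodun, Ngozi, Adaeze.
Chukwudi is living and takes 1/15.
Ronke is living and takes 1/15.
Abiodun predeceased; the 1/15 allotted to Abiodun's branch passes to Abiodun's issue by representation.
The 1/15 is divided into 4 equal shares of 1/60 among Obafemi, Gbenga, Kehinde, Morounke.
Obafemi is living and takes 1/60.
Gbenga is living and takes 1/60.
Kehinde is living and takes 1/60.
Morounke predeceased; the 1/60 allotted to Morounke's branch passes to Morounke's issue by representation.
The 1/60 is divided into 2 equal shares of 1/120 among Temitope, Ifeoma.
Temitope is living and takes 1/120.
Ifeoma is living and takes 1/120.
Ngozi predeceased; the 1/15 allotted to Ngozi's branch passes to Ngozi's issue by representation.
The 1/15 is divided into 3 equal shares of 1/45 among Jide, Segun, Dayo.
Jide is living and takes 1/45.
Segun is living and takes 1/45.
Dayo is living and takes 1/45.
Adaeze predeceased; the 1/15 allotted to Adaeze's branch passes to Adaeze's issue by representation.
Chidinma's line is the sole branch at this level, so the full 1/15 passes to Chidinma's issue by representation.
The 1/15 is divided into 3 equal shares of 1/45 among Bankole, Lanre, Yetunde.
Bankole is living and takes 1/45.
Lanre is living and takes 1/45.
Yetunde is living and takes 1/45.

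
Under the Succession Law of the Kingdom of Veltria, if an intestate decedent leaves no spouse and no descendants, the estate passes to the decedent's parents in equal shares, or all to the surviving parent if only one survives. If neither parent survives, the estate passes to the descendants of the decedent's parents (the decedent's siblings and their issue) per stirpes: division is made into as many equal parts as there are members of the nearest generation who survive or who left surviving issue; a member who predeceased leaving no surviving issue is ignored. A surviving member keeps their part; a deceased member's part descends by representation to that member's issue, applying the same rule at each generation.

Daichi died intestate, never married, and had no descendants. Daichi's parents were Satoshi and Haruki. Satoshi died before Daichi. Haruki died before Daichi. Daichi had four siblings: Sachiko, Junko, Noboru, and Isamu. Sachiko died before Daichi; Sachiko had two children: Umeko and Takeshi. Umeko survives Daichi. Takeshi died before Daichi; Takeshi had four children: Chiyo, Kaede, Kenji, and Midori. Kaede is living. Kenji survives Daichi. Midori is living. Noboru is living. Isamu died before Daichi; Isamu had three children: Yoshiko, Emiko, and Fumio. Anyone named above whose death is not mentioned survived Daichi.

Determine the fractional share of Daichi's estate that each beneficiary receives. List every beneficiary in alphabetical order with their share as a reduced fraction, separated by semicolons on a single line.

Neither parent survives and there are no descendants, so the estate passes to Daichi's siblings and their issue per stirpes.
The estate is divided into 4 equal shares of 1/4 among Sachiko, Junko, Noboru, Isamu.
Sachiko predeceased; the 1/4 allotted to Sachiko's branch passes to Sachiko's issue by representation.
The 1/4 is divided into 2 equal shares of 1/8 among Umeko, Takeshi.
Umeko is living and takes 1/8.
Takeshi predeceased; the 1/8 allotted to Takeshi's branch passes to Takeshi's issue by representation.
The 1/8 is divided into 4 equal shares of 1/32 among Chiyo, Kaede, Kenji, Midori.
Chiyo is living and takes 1/32.
Kaede is living and takes 1/32.
Kenji is living and takes 1/32.
Midori is living and takes 1/32.
Junko is living and takes 1/4.
Noboru is living and takes 1/4.
Isamu predeceased; the 1/4 allotted to Isamu's branch passes to Isamu's issue by representation.
The 1/4 is divided into 3 equal shares of 1/12 among Yoshiko, Emiko, Fumio.
Yoshiko is living and takes 1/12.
Emiko is living and takes 1/12.
Fumio is living and takes 1/12.

Chiyo 1/32; Emiko 1/12; Fumio 1/12; Junko 1/4; Kaede 1/32; Kenji 1/32; Midori 1/32; Noboru 1/4; Umeko 1/8; Yoshiko 1/12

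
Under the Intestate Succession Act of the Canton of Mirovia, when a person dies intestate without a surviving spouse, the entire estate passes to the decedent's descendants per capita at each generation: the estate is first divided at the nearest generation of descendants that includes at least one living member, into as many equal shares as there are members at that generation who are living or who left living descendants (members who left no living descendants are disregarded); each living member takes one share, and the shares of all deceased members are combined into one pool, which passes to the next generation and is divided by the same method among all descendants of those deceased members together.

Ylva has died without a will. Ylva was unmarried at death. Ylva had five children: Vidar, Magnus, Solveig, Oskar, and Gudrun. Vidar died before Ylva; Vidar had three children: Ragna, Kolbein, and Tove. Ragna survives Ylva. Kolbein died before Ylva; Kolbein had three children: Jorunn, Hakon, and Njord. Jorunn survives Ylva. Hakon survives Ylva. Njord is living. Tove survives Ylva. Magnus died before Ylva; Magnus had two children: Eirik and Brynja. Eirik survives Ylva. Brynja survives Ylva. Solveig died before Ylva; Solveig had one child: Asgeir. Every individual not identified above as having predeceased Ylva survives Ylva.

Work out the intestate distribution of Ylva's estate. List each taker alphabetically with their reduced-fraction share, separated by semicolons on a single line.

There is no surviving spouse, so the entire estate passes to Ylva's descendants per capita at each generation.
At generation 1 (Vidar, Magnus, Solveig, Oskar, Gudrun) there are 5 shares of (1)/5 = 1/5 each.
Living: Oskar and Gudrun — each takes 1/5.
Deceased: Vidar, Magnus, and Solveig. Their combined 3/5 is pooled and carried to generation 2.
At generation 2 (Ragna, Kolbein, Tove, Eirik, Brynja, Asgeir) there are 6 shares of (3/5)/6 = 1/10 each.
Living: Ragna, Tove, Eirik, Brynja, and Asgeir — each takes 1/10.
Deceased: Kolbein. That 1/10 share is carried to generation 3.
At generation 3 (Jorunn, Hakon, Njord) there are 3 shares of (1/10)/3 = 1/30 each.
Living: Jorunn, Hakon, and Njord — each takes 1/30.

Asgeir 1/10; Brynja 1/10; Eirik 1/10; Gudrun 1/5; Hakon 1/30; Jorunn 1/30; Njord 1/30; Oskar 1/5; Ragna 1/10; Tove 1/10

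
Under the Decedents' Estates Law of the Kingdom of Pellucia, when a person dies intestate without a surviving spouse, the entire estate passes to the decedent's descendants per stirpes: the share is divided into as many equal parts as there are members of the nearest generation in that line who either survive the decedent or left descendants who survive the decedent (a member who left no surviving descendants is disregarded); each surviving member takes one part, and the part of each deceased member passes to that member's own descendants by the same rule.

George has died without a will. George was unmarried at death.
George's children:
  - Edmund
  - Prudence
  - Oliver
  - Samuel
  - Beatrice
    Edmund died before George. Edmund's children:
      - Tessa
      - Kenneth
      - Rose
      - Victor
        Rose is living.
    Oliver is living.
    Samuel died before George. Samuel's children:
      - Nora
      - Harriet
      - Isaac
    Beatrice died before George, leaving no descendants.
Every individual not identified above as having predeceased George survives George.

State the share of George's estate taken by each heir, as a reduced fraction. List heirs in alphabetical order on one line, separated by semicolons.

There is no surviving spouse, so the entire estate passes to George's descendants per stirpes.
Beatrice left no surviving issue, so that branch lapses and is disregarded.
The estate is divided into 4 equal shares of 1/4 among Edmund, Prudence, Oliver, Samuel.
Edmund predeceased; the 1/4 allotted to Edmund's branch passes to Edmund's issue by representation.
The 1/4 is divided into 4 equal shares of 1/16 among Tessa, Kenneth, Rose, Victor.
Tessa is living and takes 1/16.
Kenneth is living and takes 1/16.
Rose is living and takes 1/16.
Victor is living and takes 1/16.
Prudence is living and takes 1/4.
Oliver is living and takes 1/4.
Samuel predeceased; the 1/4 allotted to Samuel's branch passes to Samuel's issue by representation.
The 1/4 is divided into 3 equal shares of 1/12 among Nora, Harriet, Isaac.
Nora is living and takes 1/12.
Harriet is living and takes 1/12.
Isaac is living and takes 1/12.

Harriet 1/12; Isaac 1/12; Kenneth 1/16; Nora 1/12; Oliver 1/4; Prudence 1/4; Rose 1/16; Tessa 1/16; Victor 1/16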